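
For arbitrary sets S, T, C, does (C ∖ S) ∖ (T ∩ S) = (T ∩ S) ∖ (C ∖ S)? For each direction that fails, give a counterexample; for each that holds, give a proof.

(⟹) This inclusion fails. Take S = ∅, T = ∅, C = {1}; then 1 ∈ (C ∖ S) ∖ (T ∩ S) but 1 ∉ (T ∩ S) ∖ (C ∖ S).

(⟸) This inclusion fails. Take S = {1}, T = {1}, C = ∅; then 1 ∈ (T ∩ S) ∖ (C ∖ S) but 1 ∉ (C ∖ S) ∖ (T ∩ S).

Neither inclusion holds.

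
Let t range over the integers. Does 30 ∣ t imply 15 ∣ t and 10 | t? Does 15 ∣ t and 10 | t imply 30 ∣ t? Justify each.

The biconditional holds.

[⇐] Suppose 15 ∣ t and 10 ∣ t. Any common multiple of 15 and 10 is a multiple of their lcm; here lcm(15, 10) = 15·10/gcd(15, 10) = 150/5 = 30, so 30 ∣ t.

[⇒] If 30 ∣ t, write t = 30q. Since 30 = 2·15, t = 15·(2q), so 15 ∣ t; and since 30 = 3·10, t = 10·(3q), so 10 ∣ t.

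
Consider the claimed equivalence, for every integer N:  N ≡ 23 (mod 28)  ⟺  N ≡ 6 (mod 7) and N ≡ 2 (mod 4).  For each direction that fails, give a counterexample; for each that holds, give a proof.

(⇒) This fails: N = 23 gives 23 ≡ 23 (mod 28) but 23 ≡ 2 (mod 7), so the conjunction on the right does not hold.

(⇐) This fails: N = 6 satisfies both congruences on the right (6 ≡ 6 mod 7 and 6 ≡ 2 mod 4) yet 6 ≡ 6 (mod 28), not 23.

Neither direction holds.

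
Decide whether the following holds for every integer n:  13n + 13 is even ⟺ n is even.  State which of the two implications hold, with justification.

(⟹) This fails: n = 3 gives 13n + 13 = 52, which is even, but 3 is odd, not even.

(⟸) This also fails: n = 2 is even, but 13n + 13 = 39 is odd, not even.

(⇒) fails and (⇐) fails.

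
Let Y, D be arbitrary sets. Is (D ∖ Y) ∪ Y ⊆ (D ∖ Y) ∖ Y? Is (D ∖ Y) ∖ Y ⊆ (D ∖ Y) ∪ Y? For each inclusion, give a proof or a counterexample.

The sets are not equal: only the reverse inclusion holds.

Forward inclusion. This inclusion fails. Take Y = {1}, D = ∅; then 1 ∈ (D ∖ Y) ∪ Y but 1 ∉ (D ∖ Y) ∖ Y.

Reverse inclusion. Let x ∈ (D ∖ Y) ∖ Y. Then x ∈ D and x ∉ Y, from which x ∈ (D ∖ Y) ∪ Y.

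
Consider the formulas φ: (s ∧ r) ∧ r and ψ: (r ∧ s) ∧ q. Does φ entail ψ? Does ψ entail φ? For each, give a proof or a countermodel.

[⇒] This fails. Under q = F, s = T, r = T, the left side is true but the right side is false.

[⇐] Assume the antecedent. If q is true, the antecedent forces (q = T, s = T, r = T), and (s ∧ r) ∧ r holds there. If q is false, the antecedent cannot hold. Either way (s ∧ r) ∧ r holds.

Only the reverse direction holds.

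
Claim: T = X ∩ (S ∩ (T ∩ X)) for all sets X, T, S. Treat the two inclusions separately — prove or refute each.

Forward inclusion. This inclusion fails. Take X = ∅, T = {1}, S = ∅; then 1 ∈ T but 1 ∉ X ∩ (S ∩ (T ∩ X)).

Reverse inclusion. Let x ∈ X ∩ (S ∩ (T ∩ X)). Then x ∈ X ∩ T ∩ S, from which x ∈ T.

Only the reverse inclusion holds.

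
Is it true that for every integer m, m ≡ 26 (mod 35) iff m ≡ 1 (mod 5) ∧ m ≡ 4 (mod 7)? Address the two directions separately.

(⇒) fails and (⇐) fails.

(⟹) This fails: m = 26 gives 26 ≡ 26 (mod 35) but 26 ≡ 5 (mod 7), so the conjunction on the right does not hold.

(⟸) This fails: m = 11 satisfies both congruences on the right (11 ≡ 1 mod 5 and 11 ≡ 4 mod 7) yet 11 ≡ 11 (mod 35), not 26.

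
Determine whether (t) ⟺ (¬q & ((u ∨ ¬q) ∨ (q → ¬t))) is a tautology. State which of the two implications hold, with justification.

(⇒) fails and (⇐) fails.

(⟹) This fails. Under u = F, t = T, q = T, the left side is true but the right side is false.

(⟸) This fails. Under u = F, t = F, q = F, the left side is false but the right side is true.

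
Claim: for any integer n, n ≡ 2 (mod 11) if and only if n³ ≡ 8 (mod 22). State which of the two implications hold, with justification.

Not equivalent: only (⇐) holds.

Forward direction. This fails: take n = 13. Then 13 ≡ 2 (mod 11), but 13³ = 2197 ≡ 19 (mod 22), not 8.

Converse. The residues r modulo 22 with r³ ≡ 8 (mod 22) are exactly {2}, and each is ≡ 2 (mod 11).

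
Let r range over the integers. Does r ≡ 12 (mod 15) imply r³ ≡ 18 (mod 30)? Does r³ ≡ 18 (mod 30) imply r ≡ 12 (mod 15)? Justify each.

(⇒) fails; (⇐) holds.

Forward direction. This fails: take r = 27. Then 27 ≡ 12 (mod 15), but 27³ = 19683 ≡ 3 (mod 30), not 18.

Converse. The residues r modulo 30 with r³ ≡ 18 (mod 30) are exactly {12}, and each is ≡ 12 (mod 15).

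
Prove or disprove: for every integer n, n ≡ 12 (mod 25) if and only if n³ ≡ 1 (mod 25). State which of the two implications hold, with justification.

(⇒) This fails: take n = 12. Then 12 ≡ 12 (mod 25), but 12³ = 1728 ≡ 3 (mod 25), not 1.

(⇐) This fails: take n = 1. Then 1³ = 1 ≡ 1 (mod 25), yet 1 ≡ 1 (mod 25), not 12.

Both directions fail.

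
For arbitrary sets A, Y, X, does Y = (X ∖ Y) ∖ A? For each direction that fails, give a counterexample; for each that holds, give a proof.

(⊆) fails and (⊇) fails.

(⟹) This inclusion fails. Take A = ∅, Y = {1}, X = ∅; then 1 ∈ Y but 1 ∉ (X ∖ Y) ∖ A.

(⟸) This inclusion fails. Take A = ∅, Y = ∅, X = {1}; then 1 ∈ (X ∖ Y) ∖ A but 1 ∉ Y.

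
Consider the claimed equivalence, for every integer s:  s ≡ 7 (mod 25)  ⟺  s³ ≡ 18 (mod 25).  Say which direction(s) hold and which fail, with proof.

(→) Suppose s ≡ 7 (mod 25). Write s = 25j + 7. Then (25j + 7)³ = 15625j³ + 13125j² + 3675j + 343 = 25(625j³ + 525j² + 147j + 13) + 18, so s³ ≡ 18 (mod 25).

(←) Conversely, suppose s³ ≡ 18 (mod 25). The only residue r in {0, …, 24} with r³ ≡ 18 (mod 25) is r = 7, so s ≡ 7 (mod 25).

Both directions hold; the statement is true.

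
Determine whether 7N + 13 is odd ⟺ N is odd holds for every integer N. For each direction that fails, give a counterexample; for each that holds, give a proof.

(⇒) This fails: N = 4 gives 7N + 13 = 41, which is odd, but 4 is even, not odd.

(⇐) This also fails: N = 5 is odd, but 7N + 13 = 48 is even, not odd.

Neither direction holds.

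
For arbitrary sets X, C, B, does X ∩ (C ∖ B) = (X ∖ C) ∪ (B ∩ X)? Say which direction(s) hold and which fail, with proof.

(⊆) This inclusion fails. Take X = {1}, C = {1}, B = ∅; then 1 ∈ X ∩ (C ∖ B) but 1 ∉ (X ∖ C) ∪ (B ∩ X).

(⊇) This inclusion fails. Take X = {1}, C = ∅, B = ∅; then 1 ∈ (X ∖ C) ∪ (B ∩ X) but 1 ∉ X ∩ (C ∖ B).

(⊆) fails and (⊇) fails.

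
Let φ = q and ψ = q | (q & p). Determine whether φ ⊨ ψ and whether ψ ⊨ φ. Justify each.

Converse. Assume the antecedent. If p is true, the antecedent forces (p = T, q = T), and q holds there. If p is false, the antecedent forces (p = F, q = T), and q holds there. Either way q holds.

Forward direction. Assume the antecedent. If p is true, the antecedent forces (p = T, q = T), and q | (q & p) holds there. If p is false, the antecedent forces (p = F, q = T), and q | (q & p) holds there. Either way q | (q & p) holds.

Both implications hold.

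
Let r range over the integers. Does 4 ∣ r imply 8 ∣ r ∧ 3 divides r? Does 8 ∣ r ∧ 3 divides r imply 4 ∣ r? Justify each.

(→) This fails: take r = 4. Certainly 4 ∣ 4, but 8 ∤ 4.

(←) Suppose 8 ∣ r and 3 ∣ r. Any common multiple of 8 and 3 is a multiple of their lcm; here gcd(8, 3) = 1, so lcm(8, 3) = 8·3 = 24, so 24 ∣ r. Since 4 ∣ 24, it follows that 4 ∣ r.

Only the converse holds.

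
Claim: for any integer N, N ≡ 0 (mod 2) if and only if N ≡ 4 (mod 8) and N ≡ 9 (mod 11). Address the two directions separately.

(⟹) This fails: N = 0 gives 0 ≡ 0 (mod 2) but 0 ≡ 0 (mod 8), so the conjunction on the right does not hold.

(⟸) Conversely, if N ≡ 4 (mod 8) and N ≡ 9 (mod 11), then by the Chinese remainder theorem N ≡ 20 (mod 88). Since 20 ≡ 0 (mod 2) and 2 ∣ 88, we get N ≡ 0 (mod 2).

(⇒) fails; (⇐) holds.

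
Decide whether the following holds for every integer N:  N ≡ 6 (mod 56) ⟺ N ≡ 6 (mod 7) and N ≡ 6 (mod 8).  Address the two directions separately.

(⟹) Suppose N ≡ 6 (mod 56); write N = 56j + 6. Since 7 ∣ 56, reducing mod 7 gives N ≡ 6 (mod 7); since 8 ∣ 56, reducing mod 8 gives N ≡ 6 (mod 8).

(⟸) Conversely, if N ≡ 6 (mod 7) and N ≡ 6 (mod 8), then by the Chinese remainder theorem N ≡ 6 (mod 56). This is exactly N ≡ 6 (mod 56).

Both directions hold.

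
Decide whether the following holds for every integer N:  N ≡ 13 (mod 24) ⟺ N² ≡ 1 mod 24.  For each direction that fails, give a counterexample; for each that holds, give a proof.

(⇒) holds; (⇐) fails.

(⇒) Suppose N ≡ 13 (mod 24). Write N = 24j + 13. Then (24j + 13)² = 576j² + 624j + 169 = 24(24j² + 26j + 7) + 1, so N² ≡ 1 (mod 24).

(⇐) This fails: take N = 1. Then 1² = 1 ≡ 1 (mod 24), yet 1 ≡ 1 (mod 24), not 13.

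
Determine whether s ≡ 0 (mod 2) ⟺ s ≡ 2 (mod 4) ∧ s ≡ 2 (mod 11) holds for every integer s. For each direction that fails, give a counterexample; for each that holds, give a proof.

[⇐] If s ≡ 2 (mod 4) and s ≡ 2 (mod 11), then by the Chinese remainder theorem s ≡ 2 (mod 44). Since 2 ≡ 0 (mod 2) and 2 ∣ 44, we get s ≡ 0 (mod 2).

[⇒] This fails: s = 0 gives 0 ≡ 0 (mod 2) but 0 ≡ 0 (mod 4), so the conjunction on the right does not hold.

(⇒) fails; (⇐) holds.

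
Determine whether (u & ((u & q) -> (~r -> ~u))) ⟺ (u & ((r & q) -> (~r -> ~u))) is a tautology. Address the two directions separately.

(→) Assume the antecedent. If u is true, u & ((r & q) -> (~r -> ~u)) reduces to true regardless of the other variables. If u is false, the antecedent cannot hold. Either way u & ((r & q) -> (~r -> ~u)) holds.

(←) This fails. Under u = T, r = F, q = T, the left side is false but the right side is true.

Only the forward direction holds.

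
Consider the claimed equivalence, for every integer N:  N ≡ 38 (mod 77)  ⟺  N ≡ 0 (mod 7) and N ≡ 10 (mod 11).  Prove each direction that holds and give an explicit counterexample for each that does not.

(→) This fails: N = 38 gives 38 ≡ 38 (mod 77) but 38 ≡ 3 (mod 7), so the conjunction on the right does not hold.

(←) This fails: N = 21 satisfies both congruences on the right (21 ≡ 0 mod 7 and 21 ≡ 10 mod 11) yet 21 ≡ 21 (mod 77), not 38.

Neither direction holds.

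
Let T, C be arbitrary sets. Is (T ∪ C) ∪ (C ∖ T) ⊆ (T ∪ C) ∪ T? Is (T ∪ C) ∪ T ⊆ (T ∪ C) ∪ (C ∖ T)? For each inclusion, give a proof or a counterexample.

(⟸) Let x ∈ (T ∪ C) ∪ T. Then either x ∈ T and x ∉ C; or x ∈ C and x ∉ T; or x ∈ T ∩ C. In each case x ∈ (T ∪ C) ∪ (C ∖ T), so (T ∪ C) ∪ T ⊆ (T ∪ C) ∪ (C ∖ T).

(⟹) Let x ∈ (T ∪ C) ∪ (C ∖ T). Then either x ∈ T and x ∉ C; or x ∈ C and x ∉ T; or x ∈ T ∩ C. In each case x ∈ (T ∪ C) ∪ T, so (T ∪ C) ∪ (C ∖ T) ⊆ (T ∪ C) ∪ T.

The two sets are equal.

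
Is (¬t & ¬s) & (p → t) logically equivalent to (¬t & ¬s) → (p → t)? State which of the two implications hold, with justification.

[⇐] This fails. Under t = T, p = F, s = F, the left side is false but the right side is true.

[⇒] Assume the antecedent. If t is true, the antecedent cannot hold. If t is false, the antecedent forces (t = F, p = F, s = F), and (¬t & ¬s) → (p → t) holds there. Either way (¬t & ¬s) → (p → t) holds.

Only the forward direction holds.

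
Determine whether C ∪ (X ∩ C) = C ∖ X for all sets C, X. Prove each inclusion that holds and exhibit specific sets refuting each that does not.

Forward inclusion. This inclusion fails. Take C = {1}, X = {1}; then 1 ∈ C ∪ (X ∩ C) but 1 ∉ C ∖ X.

Reverse inclusion. Let x ∈ C ∖ X. Then x ∈ C and x ∉ X, from which x ∈ C ∪ (X ∩ C).

The sets are not equal: only the reverse inclusion holds.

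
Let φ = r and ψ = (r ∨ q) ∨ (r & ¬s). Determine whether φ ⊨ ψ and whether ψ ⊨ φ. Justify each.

[⇐] This fails. Under r = F, q = T, s = F, the left side is false but the right side is true.

[⇒] Assume the antecedent. If r is true, (r ∨ q) ∨ (r & ¬s) reduces to true regardless of the other variables. If r is false, the antecedent cannot hold. Either way (r ∨ q) ∨ (r & ¬s) holds.

Only the forward direction holds.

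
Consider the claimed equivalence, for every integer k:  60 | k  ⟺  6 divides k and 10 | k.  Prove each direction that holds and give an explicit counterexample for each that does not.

Forward direction. If 60 ∣ k, write k = 60q. Since 60 = 10·6, k = 6·(10q), so 6 ∣ k; and since 60 = 6·10, k = 10·(6q), so 10 ∣ k.

Converse. This fails: take k = 30. Both 6 ∣ 30 and 10 ∣ 30, yet 30 is not a multiple of 60 (since 30 = 0·60 + 30), so 60 ∤ 30.

Not equivalent: only (⇒) holds.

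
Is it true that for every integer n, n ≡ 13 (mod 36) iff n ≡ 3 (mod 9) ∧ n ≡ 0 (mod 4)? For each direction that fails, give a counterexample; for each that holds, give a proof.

(⇒) This fails: n = 13 gives 13 ≡ 13 (mod 36) but 13 ≡ 4 (mod 9), so the conjunction on the right does not hold.

(⇐) This fails: n = 12 satisfies both congruences on the right (12 ≡ 3 mod 9 and 12 ≡ 0 mod 4) yet 12 ≡ 12 (mod 36), not 13.

(⇒) fails and (⇐) fails.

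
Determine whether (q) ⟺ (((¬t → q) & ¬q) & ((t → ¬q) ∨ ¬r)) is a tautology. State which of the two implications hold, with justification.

Neither direction holds.

(⇒) This fails. Under t = F, q = T, r = F, the left side is true but the right side is false.

(⇐) This fails. Under t = T, q = F, r = F, the left side is false but the right side is true.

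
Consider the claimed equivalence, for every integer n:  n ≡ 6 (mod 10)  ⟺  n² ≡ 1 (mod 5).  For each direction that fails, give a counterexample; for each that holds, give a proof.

(→) Suppose n ≡ 6 (mod 10). Then n² ≡ 6² = 36 (mod 10), and since 5 ∣ 10, also n² ≡ 1 (mod 5).

(←) This fails: take n = 1. Then 1² = 1 ≡ 1 (mod 5), yet 1 ≡ 1 (mod 10), not 6.

(⇒) holds; (⇐) fails.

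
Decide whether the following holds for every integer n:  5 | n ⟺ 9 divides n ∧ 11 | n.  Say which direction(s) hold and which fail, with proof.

Neither implication holds.

Forward direction. This fails: take n = 5. Certainly 5 ∣ 5, but 9 ∤ 5.

Converse. This fails: take n = 99. Both 9 ∣ 99 and 11 ∣ 99, yet 99 is not a multiple of 5 (since 99 = 19·5 + 4), so 5 ∤ 99.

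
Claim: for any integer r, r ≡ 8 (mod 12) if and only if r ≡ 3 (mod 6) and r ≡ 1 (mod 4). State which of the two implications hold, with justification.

Neither implication holds.

[⇒] This fails: r = 8 gives 8 ≡ 8 (mod 12) but 8 ≡ 2 (mod 6), so the conjunction on the right does not hold.

[⇐] This fails: r = 9 satisfies both congruences on the right (9 ≡ 3 mod 6 and 9 ≡ 1 mod 4) yet 9 ≡ 9 (mod 12), not 8.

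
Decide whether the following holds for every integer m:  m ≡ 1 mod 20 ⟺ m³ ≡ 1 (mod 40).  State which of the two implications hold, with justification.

(←) The residues r modulo 40 with r³ ≡ 1 (mod 40) are exactly {1}, and each is ≡ 1 (mod 20).

(→) This fails: take m = 21. Then 21 ≡ 1 (mod 20), but 21³ = 9261 ≡ 21 (mod 40), not 1.

(⇒) fails; (⇐) holds.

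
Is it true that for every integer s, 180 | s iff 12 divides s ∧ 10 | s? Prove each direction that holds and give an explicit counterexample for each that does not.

Only the forward implication holds.

(⇒) If 180 ∣ s, write s = 180q. Since 180 = 15·12, s = 12·(15q), so 12 ∣ s; and since 180 = 18·10, s = 10·(18q), so 10 ∣ s.

(⇐) This fails: take s = 60. Both 12 ∣ 60 and 10 ∣ 60, yet 60 is not a multiple of 180 (since 60 = 0·180 + 60), so 180 ∤ 60.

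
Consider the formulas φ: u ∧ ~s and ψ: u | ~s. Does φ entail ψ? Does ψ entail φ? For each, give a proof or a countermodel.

Only the forward implication holds.

(→) Assume the antecedent. If u is true, u | ~s reduces to true regardless of the other variables. If u is false, the antecedent cannot hold. Either way u | ~s holds.

(←) This fails. Under u = F, s = F, the left side is false but the right side is true.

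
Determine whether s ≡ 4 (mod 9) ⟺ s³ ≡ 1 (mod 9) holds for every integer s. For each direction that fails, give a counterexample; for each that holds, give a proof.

(⇐) This fails: take s = 1. Then 1³ = 1 ≡ 1 (mod 9), yet 1 ≡ 1 (mod 9), not 4.

(⇒) Suppose s ≡ 4 (mod 9). Write s = 9j + 4. Then (9j + 4)³ = 729j³ + 972j² + 432j + 64 = 9(81j³ + 108j² + 48j + 7) + 1, so s³ ≡ 1 (mod 9).

(⇒) holds; (⇐) fails.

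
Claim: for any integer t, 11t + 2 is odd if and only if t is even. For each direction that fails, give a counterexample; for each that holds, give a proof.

[⇒] This fails: t = 7 gives 11t + 2 = 79, which is odd, but 7 is odd, not even.

[⇐] This also fails: t = 6 is even, but 11t + 2 = 68 is even, not odd.

Neither direction holds.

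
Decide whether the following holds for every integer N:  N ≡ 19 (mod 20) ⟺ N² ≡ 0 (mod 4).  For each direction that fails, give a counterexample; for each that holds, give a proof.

(→) This fails: take N = 19. Then 19 ≡ 19 (mod 20), but 19² = 361 ≡ 1 (mod 4), not 0.

(←) This fails: take N = 0. Then 0² = 0 ≡ 0 (mod 4), yet 0 ≡ 0 (mod 20), not 19.

(⇒) fails and (⇐) fails.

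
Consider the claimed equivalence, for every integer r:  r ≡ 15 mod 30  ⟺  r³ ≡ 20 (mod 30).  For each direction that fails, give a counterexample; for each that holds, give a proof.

(⇒) fails and (⇐) fails.

Forward direction. This fails: take r = 15. Then 15 ≡ 15 (mod 30), but 15³ = 3375 ≡ 15 (mod 30), not 20.

Converse. This fails: take r = 20. Then 20³ = 8000 ≡ 20 (mod 30), yet 20 ≡ 20 (mod 30), not 15.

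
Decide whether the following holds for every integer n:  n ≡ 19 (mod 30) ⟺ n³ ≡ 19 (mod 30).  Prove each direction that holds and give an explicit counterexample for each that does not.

(←) Suppose n³ ≡ 19 (mod 30). The only residue r in {0, …, 29} with r³ ≡ 19 (mod 30) is r = 19, so n ≡ 19 (mod 30).

(→) Suppose n ≡ 19 (mod 30). Write n = 30j + 19. Then (30j + 19)³ = 27000j³ + 51300j² + 32490j + 6859 = 30(900j³ + 1710j² + 1083j + 228) + 19, so n³ ≡ 19 (mod 30).

Both directions hold.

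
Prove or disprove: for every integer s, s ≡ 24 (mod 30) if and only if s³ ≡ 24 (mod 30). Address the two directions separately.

Both directions hold; the statement is true.

(⟸) Suppose s³ ≡ 24 (mod 30). The only residue r in {0, …, 29} with r³ ≡ 24 (mod 30) is r = 24, so s ≡ 24 (mod 30).

(⟹) Suppose s ≡ 24 (mod 30). Write s = 30j + 24. Then (30j + 24)³ = 27000j³ + 64800j² + 51840j + 13824 = 30(900j³ + 2160j² + 1728j + 460) + 24, so s³ ≡ 24 (mod 30).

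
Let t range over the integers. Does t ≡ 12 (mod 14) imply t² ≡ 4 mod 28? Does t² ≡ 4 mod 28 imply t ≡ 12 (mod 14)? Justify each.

The forward direction holds; the converse fails.

(⟸) This fails: take t = 2. Then 2² = 4 ≡ 4 (mod 28), yet 2 ≡ 2 (mod 14), not 12.

(⟹) Suppose t ≡ 12 (mod 14). Working modulo 28, t ∈ {12, 26}; for each such r, r² ≡ 4 (mod 28).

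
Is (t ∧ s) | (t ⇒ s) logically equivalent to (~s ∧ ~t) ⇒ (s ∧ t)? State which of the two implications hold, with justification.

Neither direction holds.

Forward direction. This fails. Under s = F, t = F, the left side is true but the right side is false.

Converse. This fails. Under s = F, t = T, the left side is false but the right side is true.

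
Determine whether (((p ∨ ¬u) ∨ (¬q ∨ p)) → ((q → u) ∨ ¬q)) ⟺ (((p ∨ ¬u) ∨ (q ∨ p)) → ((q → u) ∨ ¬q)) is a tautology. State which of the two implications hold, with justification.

Both directions hold; the statement is true.

[⇒] Assume the antecedent. If u is true, the consequent reduces to true regardless of the other variables. If u is false, the antecedent forces (p = F, u = F, q = F) or (p = T, u = F, q = F), and the consequent holds there. Either way the consequent holds.

[⇐] Assume the antecedent. If u is true, the consequent reduces to true regardless of the other variables. If u is false, the antecedent forces (p = F, u = F, q = F) or (p = T, u = F, q = F), and the consequent holds there. Either way the consequent holds.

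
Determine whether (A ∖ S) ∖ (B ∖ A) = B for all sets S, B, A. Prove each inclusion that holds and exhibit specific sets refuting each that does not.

Neither inclusion holds.

Forward inclusion. This inclusion fails. Take S = ∅, B = ∅, A = {1}; then 1 ∈ (A ∖ S) ∖ (B ∖ A) but 1 ∉ B.

Reverse inclusion. This inclusion fails. Take S = ∅, B = {1}, A = ∅; then 1 ∈ B but 1 ∉ (A ∖ S) ∖ (B ∖ A).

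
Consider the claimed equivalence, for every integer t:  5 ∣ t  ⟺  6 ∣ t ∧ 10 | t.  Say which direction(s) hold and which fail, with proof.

Forward direction. This fails: take t = 5. Certainly 5 ∣ 5, but 6 ∤ 5.

Converse. Suppose 6 ∣ t and 10 ∣ t. Any common multiple of 6 and 10 is a multiple of their lcm; here lcm(6, 10) = 6·10/gcd(6, 10) = 60/2 = 30, so 30 ∣ t. Since 5 ∣ 30, it follows that 5 ∣ t.

Only the reverse direction holds.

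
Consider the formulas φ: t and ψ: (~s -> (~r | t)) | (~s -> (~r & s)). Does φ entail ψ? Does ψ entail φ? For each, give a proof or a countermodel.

[⇒] Assume the antecedent. If s is true, the consequent reduces to true regardless of the other variables. If s is false, the antecedent forces (s = F, r = F, t = T) or (s = F, r = T, t = T), and the consequent holds there. Either way the consequent holds.

[⇐] This fails. Under s = F, r = F, t = F, the left side is false but the right side is true.

Only the forward direction holds.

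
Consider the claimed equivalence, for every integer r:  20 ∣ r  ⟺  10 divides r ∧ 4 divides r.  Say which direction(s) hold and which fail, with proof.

Both directions hold.

[⇒] If 20 ∣ r, write r = 20q. Since 20 = 2·10, r = 10·(2q), so 10 ∣ r; and since 20 = 5·4, r = 4·(5q), so 4 ∣ r.

[⇐] Suppose 10 ∣ r and 4 ∣ r. Any common multiple of 10 and 4 is a multiple of their lcm; here lcm(10, 4) = 10·4/gcd(10, 4) = 40/2 = 20, so 20 ∣ r.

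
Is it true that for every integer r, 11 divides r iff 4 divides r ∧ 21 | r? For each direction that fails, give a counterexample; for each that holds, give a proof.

(→) This fails: take r = 11. Certainly 11 ∣ 11, but 4 ∤ 11.

(←) This fails: take r = 84. Both 4 ∣ 84 and 21 ∣ 84, yet 84 is not a multiple of 11 (since 84 = 7·11 + 7), so 11 ∤ 84.

Both directions fail.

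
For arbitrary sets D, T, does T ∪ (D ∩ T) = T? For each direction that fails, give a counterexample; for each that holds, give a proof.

Both inclusions hold.

Reverse inclusion. Let x ∈ T. Then either x ∈ T and x ∉ D; or x ∈ D ∩ T. In each case x ∈ T ∪ (D ∩ T), so T ⊆ T ∪ (D ∩ T).

Forward inclusion. Let x ∈ T ∪ (D ∩ T). Then either x ∈ T and x ∉ D; or x ∈ D ∩ T. In each case x ∈ T, so T ∪ (D ∩ T) ⊆ T.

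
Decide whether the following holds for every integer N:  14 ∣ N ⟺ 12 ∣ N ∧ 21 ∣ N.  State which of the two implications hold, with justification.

Forward direction. This fails: take N = 14. Certainly 14 ∣ 14, but 12 ∤ 14.

Converse. Suppose 12 ∣ N and 21 ∣ N. Any common multiple of 12 and 21 is a multiple of their lcm; here lcm(12, 21) = 12·21/gcd(12, 21) = 252/3 = 84, so 84 ∣ N. Since 14 ∣ 84, it follows that 14 ∣ N.

The forward direction fails; the converse holds.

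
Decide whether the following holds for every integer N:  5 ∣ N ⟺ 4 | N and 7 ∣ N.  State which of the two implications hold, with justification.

(⇒) fails and (⇐) fails.

[⇒] This fails: take N = 5. Certainly 5 ∣ 5, but 4 ∤ 5.

[⇐] This fails: take N = 28. Both 4 ∣ 28 and 7 ∣ 28, yet 28 is not a multiple of 5 (since 28 = 5·5 + 3), so 5 ∤ 28.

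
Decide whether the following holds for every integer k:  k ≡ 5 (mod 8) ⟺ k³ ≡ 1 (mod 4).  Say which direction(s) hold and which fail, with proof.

[⇐] This fails: take k = 1. Then 1³ = 1 ≡ 1 (mod 4), yet 1 ≡ 1 (mod 8), not 5.

[⇒] Suppose k ≡ 5 (mod 8). Then k³ ≡ 5³ = 125 (mod 8), and since 4 ∣ 8, also k³ ≡ 1 (mod 4).

Only the forward implication holds.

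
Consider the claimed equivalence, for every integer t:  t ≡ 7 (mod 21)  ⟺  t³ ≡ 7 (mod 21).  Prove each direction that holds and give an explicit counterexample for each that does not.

Both implications hold.

(⇒) Suppose t ≡ 7 (mod 21). Write t = 21j + 7. Then (21j + 7)³ = 9261j³ + 9261j² + 3087j + 343 = 21(441j³ + 441j² + 147j + 16) + 7, so t³ ≡ 7 (mod 21).

(⇐) Conversely, suppose t³ ≡ 7 (mod 21). The only residue r in {0, …, 20} with r³ ≡ 7 (mod 21) is r = 7, so t ≡ 7 (mod 21).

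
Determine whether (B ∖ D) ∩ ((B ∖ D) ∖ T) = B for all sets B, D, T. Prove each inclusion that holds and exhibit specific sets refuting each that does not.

Only the forward inclusion holds.

Reverse inclusion. This inclusion fails. Take B = {1}, D = {1}, T = ∅; then 1 ∈ B but 1 ∉ (B ∖ D) ∩ ((B ∖ D) ∖ T).

Forward inclusion. Let x ∈ (B ∖ D) ∩ ((B ∖ D) ∖ T). Then x ∈ B and x ∉ D, T, from which x ∈ B.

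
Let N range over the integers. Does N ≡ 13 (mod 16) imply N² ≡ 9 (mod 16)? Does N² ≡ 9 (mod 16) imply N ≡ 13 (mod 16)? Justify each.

(⇒) holds; (⇐) fails.

(←) This fails: take N = 3. Then 3² = 9 ≡ 9 (mod 16), yet 3 ≡ 3 (mod 16), not 13.

(→) Suppose N ≡ 13 (mod 16). Write N = 16j + 13. Then (16j + 13)² = 256j² + 416j + 169 = 16(16j² + 26j + 10) + 9, so N² ≡ 9 (mod 16).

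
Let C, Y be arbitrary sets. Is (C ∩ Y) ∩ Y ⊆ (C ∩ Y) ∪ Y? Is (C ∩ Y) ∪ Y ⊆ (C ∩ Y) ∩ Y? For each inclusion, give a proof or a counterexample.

The sets are not equal: only the forward inclusion holds.

Forward inclusion. Let x ∈ (C ∩ Y) ∩ Y. Then x ∈ C ∩ Y, from which x ∈ (C ∩ Y) ∪ Y.

Reverse inclusion. This inclusion fails. Take C = ∅, Y = {1}; then 1 ∈ (C ∩ Y) ∪ Y but 1 ∉ (C ∩ Y) ∩ Y.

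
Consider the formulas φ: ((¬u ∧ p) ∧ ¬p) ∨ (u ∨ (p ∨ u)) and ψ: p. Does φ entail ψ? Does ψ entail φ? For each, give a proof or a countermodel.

(⇒) This fails. Under u = T, p = F, the left side is true but the right side is false.

(⇐) Assume the antecedent. If u is true, the consequent reduces to true regardless of the other variables. If u is false, the antecedent forces (u = F, p = T), and the consequent holds there. Either way the consequent holds.

The forward direction fails; the converse holds.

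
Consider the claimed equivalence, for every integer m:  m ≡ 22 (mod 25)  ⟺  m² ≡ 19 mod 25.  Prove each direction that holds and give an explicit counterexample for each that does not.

Neither direction holds.

Forward direction. This fails: take m = 22. Then 22 ≡ 22 (mod 25), but 22² = 484 ≡ 9 (mod 25), not 19.

Converse. This fails: take m = 12. Then 12² = 144 ≡ 19 (mod 25), yet 12 ≡ 12 (mod 25), not 22.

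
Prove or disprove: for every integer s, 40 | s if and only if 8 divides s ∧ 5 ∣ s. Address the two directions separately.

Both directions hold; the statement is true.

[⇒] If 40 ∣ s, write s = 40q. Since 40 = 5·8, s = 8·(5q), so 8 ∣ s; and since 40 = 8·5, s = 5·(8q), so 5 ∣ s.

[⇐] Suppose 8 ∣ s and 5 ∣ s. Any common multiple of 8 and 5 is a multiple of their lcm; here gcd(8, 5) = 1, so lcm(8, 5) = 8·5 = 40, so 40 ∣ s.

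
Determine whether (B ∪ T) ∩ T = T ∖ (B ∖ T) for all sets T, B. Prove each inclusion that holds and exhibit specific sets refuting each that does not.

Both inclusions hold.

(⊆) Let x ∈ (B ∪ T) ∩ T. Then either x ∈ T and x ∉ B; or x ∈ T ∩ B. In each case x ∈ T ∖ (B ∖ T), so (B ∪ T) ∩ T ⊆ T ∖ (B ∖ T).

(⊇) Let x ∈ T ∖ (B ∖ T). Then either x ∈ T and x ∉ B; or x ∈ T ∩ B. In each case x ∈ (B ∪ T) ∩ T, so T ∖ (B ∖ T) ⊆ (B ∪ T) ∩ T.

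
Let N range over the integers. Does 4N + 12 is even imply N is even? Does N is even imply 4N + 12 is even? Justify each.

[⇐] Suppose N is even. Since 4 is even, 4N is even for every N, so 4N + 12 has the same parity as 12, which is even. Hence 4N + 12 is even.

[⇒] This fails: take N = 7. Then 4N + 12 = 40, which is even, yet N = 7 is odd, not even.

Only the reverse direction holds.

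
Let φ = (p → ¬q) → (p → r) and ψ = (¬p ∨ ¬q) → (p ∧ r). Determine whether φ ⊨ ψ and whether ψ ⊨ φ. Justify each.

The forward direction fails; the converse holds.

[⇒] This fails. Under p = F, q = F, r = F, the left side is true but the right side is false.

[⇐] Assume the antecedent. If q is true, (p → ¬q) → (p → r) reduces to true regardless of the other variables. If q is false, the antecedent forces (p = T, q = F, r = T), and (p → ¬q) → (p → r) holds there. Either way (p → ¬q) → (p → r) holds.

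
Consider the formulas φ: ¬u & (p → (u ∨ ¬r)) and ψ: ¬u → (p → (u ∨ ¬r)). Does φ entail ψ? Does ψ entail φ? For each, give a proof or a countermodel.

Only the forward implication holds.

(⟸) This fails. Under p = F, r = F, u = T, the left side is false but the right side is true.

(⟹) Assume the antecedent. If p is true, the antecedent forces (p = T, r = F, u = F), and ¬u → (p → (u ∨ ¬r)) holds there. If p is false, ¬u → (p → (u ∨ ¬r)) reduces to true regardless of the other variables. Either way ¬u → (p → (u ∨ ¬r)) holds.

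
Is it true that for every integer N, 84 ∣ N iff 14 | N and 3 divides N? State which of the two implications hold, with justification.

(→) If 84 ∣ N, write N = 84q. Since 84 = 6·14, N = 14·(6q), so 14 ∣ N; and since 84 = 28·3, N = 3·(28q), so 3 ∣ N.

(←) This fails: take N = 42. Both 14 ∣ 42 and 3 ∣ 42, yet 42 is not a multiple of 84 (since 42 = 0·84 + 42), so 84 ∤ 42.

(⇒) holds; (⇐) fails.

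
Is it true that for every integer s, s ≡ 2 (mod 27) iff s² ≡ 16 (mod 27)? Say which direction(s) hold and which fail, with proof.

(⟹) This fails: take s = 2. Then 2 ≡ 2 (mod 27), but 2² = 4 ≡ 4 (mod 27), not 16.

(⟸) This fails: take s = 4. Then 4² = 16 ≡ 16 (mod 27), yet 4 ≡ 4 (mod 27), not 2.

Neither direction holds.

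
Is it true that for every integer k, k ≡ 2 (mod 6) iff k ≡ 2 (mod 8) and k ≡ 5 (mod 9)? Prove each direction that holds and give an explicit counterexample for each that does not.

Only the reverse direction holds.

(⟹) This fails: k = 32 gives 32 ≡ 2 (mod 6) but 32 ≡ 0 (mod 8), so the conjunction on the right does not hold.

(⟸) Conversely, if k ≡ 2 (mod 8) and k ≡ 5 (mod 9), then by the Chinese remainder theorem k ≡ 50 (mod 72). Since 50 ≡ 2 (mod 6) and 6 ∣ 72, we get k ≡ 2 (mod 6).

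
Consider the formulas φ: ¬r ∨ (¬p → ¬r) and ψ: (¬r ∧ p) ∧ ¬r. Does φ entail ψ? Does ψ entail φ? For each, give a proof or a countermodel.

Forward direction. This fails. Under p = F, r = F, the left side is true but the right side is false.

Converse. Assume the antecedent. If p is true, ¬r ∨ (¬p → ¬r) reduces to true regardless of the other variables. If p is false, the antecedent cannot hold. Either way ¬r ∨ (¬p → ¬r) holds.

(⇒) fails; (⇐) holds.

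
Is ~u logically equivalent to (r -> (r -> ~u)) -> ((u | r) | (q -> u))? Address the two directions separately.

(⇒) This fails. Under q = T, u = F, r = F, the left side is true but the right side is false.

(⇐) This fails. Under q = F, u = T, r = F, the left side is false but the right side is true.

Neither direction holds.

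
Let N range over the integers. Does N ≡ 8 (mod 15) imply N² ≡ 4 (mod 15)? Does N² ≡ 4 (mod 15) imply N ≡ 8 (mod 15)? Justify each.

(⇒) holds; (⇐) fails.

Forward direction. Suppose N ≡ 8 (mod 15). Write N = 15j + 8. Then (15j + 8)² = 225j² + 240j + 64 = 15(15j² + 16j + 4) + 4, so N² ≡ 4 (mod 15).

Converse. This fails: take N = 2. Then 2² = 4 ≡ 4 (mod 15), yet 2 ≡ 2 (mod 15), not 8.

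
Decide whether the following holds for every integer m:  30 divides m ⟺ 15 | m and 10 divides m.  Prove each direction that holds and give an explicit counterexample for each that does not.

Equivalent; both directions hold.

Forward direction. If 30 ∣ m, write m = 30q. Since 30 = 2·15, m = 15·(2q), so 15 ∣ m; and since 30 = 3·10, m = 10·(3q), so 10 ∣ m.

Converse. Suppose 15 ∣ m and 10 ∣ m. Any common multiple of 15 and 10 is a multiple of their lcm; here lcm(15, 10) = 15·10/gcd(15, 10) = 150/5 = 30, so 30 ∣ m.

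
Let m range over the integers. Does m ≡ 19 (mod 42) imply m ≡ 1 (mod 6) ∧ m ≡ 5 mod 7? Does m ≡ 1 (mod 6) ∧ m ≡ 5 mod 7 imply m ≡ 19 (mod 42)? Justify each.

[⇒] Suppose m ≡ 19 (mod 42); write m = 42j + 19. Since 6 ∣ 42, reducing mod 6 gives m ≡ 19 ≡ 1 (mod 6); since 7 ∣ 42, reducing mod 7 gives m ≡ 19 ≡ 5 (mod 7).

[⇐] Conversely, if m ≡ 1 (mod 6) and m ≡ 5 (mod 7), then by the Chinese remainder theorem m ≡ 19 (mod 42). This is exactly m ≡ 19 (mod 42).

Both directions hold.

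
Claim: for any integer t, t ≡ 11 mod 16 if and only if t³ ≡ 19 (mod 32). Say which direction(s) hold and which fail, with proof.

(⟸) The residues r modulo 32 with r³ ≡ 19 (mod 32) are exactly {11}, and each is ≡ 11 (mod 16).

(⟹) This fails: take t = 27. Then 27 ≡ 11 (mod 16), but 27³ = 19683 ≡ 3 (mod 32), not 19.

Only the reverse direction holds.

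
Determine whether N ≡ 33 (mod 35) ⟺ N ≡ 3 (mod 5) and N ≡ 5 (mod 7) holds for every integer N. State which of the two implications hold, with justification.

(⟸) If N ≡ 3 (mod 5) and N ≡ 5 (mod 7), then by the Chinese remainder theorem N ≡ 33 (mod 35). This is exactly N ≡ 33 (mod 35).

(⟹) Suppose N ≡ 33 (mod 35); write N = 35j + 33. Since 5 ∣ 35, reducing mod 5 gives N ≡ 33 ≡ 3 (mod 5); since 7 ∣ 35, reducing mod 7 gives N ≡ 33 ≡ 5 (mod 7).

Both directions hold.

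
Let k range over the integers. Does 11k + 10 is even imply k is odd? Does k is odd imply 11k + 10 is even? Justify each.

(⇒) This fails: k = 4 gives 11k + 10 = 54, which is even, but 4 is even, not odd.

(⇐) This also fails: k = 7 is odd, but 11k + 10 = 87 is odd, not even.

Neither implication holds.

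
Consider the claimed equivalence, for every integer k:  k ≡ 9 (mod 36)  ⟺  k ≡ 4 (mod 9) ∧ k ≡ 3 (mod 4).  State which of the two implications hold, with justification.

Both directions fail.

[⇒] This fails: k = 9 gives 9 ≡ 9 (mod 36) but 9 ≡ 0 (mod 9), so the conjunction on the right does not hold.

[⇐] This fails: k = 31 satisfies both congruences on the right (31 ≡ 4 mod 9 and 31 ≡ 3 mod 4) yet 31 ≡ 31 (mod 36), not 9.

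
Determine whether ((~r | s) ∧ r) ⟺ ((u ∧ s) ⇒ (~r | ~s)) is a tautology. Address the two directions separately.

Neither direction holds.

(⟹) This fails. Under u = T, r = T, s = T, the left side is true but the right side is false.

(⟸) This fails. Under u = F, r = F, s = F, the left side is false but the right side is true.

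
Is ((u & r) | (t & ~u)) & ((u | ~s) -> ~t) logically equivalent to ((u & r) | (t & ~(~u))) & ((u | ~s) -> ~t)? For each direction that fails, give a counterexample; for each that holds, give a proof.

Only the reverse direction holds.

Forward direction. This fails. Under s = T, r = F, u = F, t = T, the left side is true but the right side is false.

Converse. Assume the antecedent. If s is true, the antecedent forces (s = T, r = T, u = T, t = F), and the consequent holds there. If s is false, the antecedent forces (s = F, r = T, u = T, t = F), and the consequent holds there. Either way the consequent holds.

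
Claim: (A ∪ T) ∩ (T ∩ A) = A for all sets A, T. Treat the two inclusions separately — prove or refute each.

(⊆) Let x ∈ (A ∪ T) ∩ (T ∩ A). Then x ∈ A ∩ T, from which x ∈ A.

(⊇) This inclusion fails. Take A = {1}, T = ∅; then 1 ∈ A but 1 ∉ (A ∪ T) ∩ (T ∩ A).

Only the forward inclusion holds.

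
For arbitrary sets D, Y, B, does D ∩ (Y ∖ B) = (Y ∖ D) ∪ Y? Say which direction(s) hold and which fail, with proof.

(⊆) holds; (⊇) fails.

Reverse inclusion. This inclusion fails. Take D = ∅, Y = {1}, B = ∅; then 1 ∈ (Y ∖ D) ∪ Y but 1 ∉ D ∩ (Y ∖ B).

Forward inclusion. Let x ∈ D ∩ (Y ∖ B). Then x ∈ D ∩ Y and x ∉ B, from which x ∈ (Y ∖ D) ∪ Y.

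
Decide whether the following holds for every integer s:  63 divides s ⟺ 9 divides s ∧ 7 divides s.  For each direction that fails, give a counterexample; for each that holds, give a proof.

Both directions hold; the statement is true.

(⇒) If 63 ∣ s, write s = 63q. Since 63 = 7·9, s = 9·(7q), so 9 ∣ s; and since 63 = 9·7, s = 7·(9q), so 7 ∣ s.

(⇐) Suppose 9 ∣ s and 7 ∣ s. Any common multiple of 9 and 7 is a multiple of their lcm; here gcd(9, 7) = 1, so lcm(9, 7) = 9·7 = 63, so 63 ∣ s.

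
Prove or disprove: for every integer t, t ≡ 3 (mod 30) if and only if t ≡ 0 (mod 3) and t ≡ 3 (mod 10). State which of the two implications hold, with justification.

(→) Suppose t ≡ 3 (mod 30); write t = 30j + 3. Since 3 ∣ 30, reducing mod 3 gives t ≡ 3 ≡ 0 (mod 3); since 10 ∣ 30, reducing mod 10 gives t ≡ 3 (mod 10).

(←) Conversely, if t ≡ 0 (mod 3) and t ≡ 3 (mod 10), then by the Chinese remainder theorem t ≡ 3 (mod 30). This is exactly t ≡ 3 (mod 30).

Equivalent; both directions hold.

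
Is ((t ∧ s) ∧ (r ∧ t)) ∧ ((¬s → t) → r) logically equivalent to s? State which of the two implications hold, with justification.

Only the forward implication holds.

(⇒) Assume the antecedent. If r is true, the antecedent forces (r = T, s = T, t = T), and s holds there. If r is false, the antecedent cannot hold. Either way s holds.

(⇐) This fails. Under r = F, s = T, t = F, the left side is false but the right side is true.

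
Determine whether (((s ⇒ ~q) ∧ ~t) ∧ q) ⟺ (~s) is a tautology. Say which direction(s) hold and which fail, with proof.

Converse. This fails. Under q = F, t = F, s = F, the left side is false but the right side is true.

Forward direction. Assume the antecedent. If q is true, the antecedent forces (q = T, t = F, s = F), and ~s holds there. If q is false, the antecedent cannot hold. Either way ~s holds.

(⇒) holds; (⇐) fails.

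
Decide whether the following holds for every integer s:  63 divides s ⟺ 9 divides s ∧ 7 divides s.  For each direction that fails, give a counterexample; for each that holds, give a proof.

(⟸) Suppose 9 ∣ s and 7 ∣ s. Any common multiple of 9 and 7 is a multiple of their lcm; here gcd(9, 7) = 1, so lcm(9, 7) = 9·7 = 63, so 63 ∣ s.

(⟹) If 63 ∣ s, write s = 63q. Since 63 = 7·9, s = 9·(7q), so 9 ∣ s; and since 63 = 9·7, s = 7·(9q), so 7 ∣ s.

Both implications hold.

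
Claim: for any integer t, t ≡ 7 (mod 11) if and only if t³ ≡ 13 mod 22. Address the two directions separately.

(⇒) This fails: take t = 18. Then 18 ≡ 7 (mod 11), but 18³ = 5832 ≡ 2 (mod 22), not 13.

(⇐) Conversely, the residues r modulo 22 with r³ ≡ 13 (mod 22) are exactly {7}, and each is ≡ 7 (mod 11).

Not equivalent: only (⇐) holds.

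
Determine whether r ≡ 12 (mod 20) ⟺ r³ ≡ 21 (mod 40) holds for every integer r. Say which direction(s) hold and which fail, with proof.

Both directions fail.

Forward direction. This fails: take r = 12. Then 12 ≡ 12 (mod 20), but 12³ = 1728 ≡ 8 (mod 40), not 21.

Converse. This fails: take r = 21. Then 21³ = 9261 ≡ 21 (mod 40), yet 21 ≡ 1 (mod 20), not 12.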